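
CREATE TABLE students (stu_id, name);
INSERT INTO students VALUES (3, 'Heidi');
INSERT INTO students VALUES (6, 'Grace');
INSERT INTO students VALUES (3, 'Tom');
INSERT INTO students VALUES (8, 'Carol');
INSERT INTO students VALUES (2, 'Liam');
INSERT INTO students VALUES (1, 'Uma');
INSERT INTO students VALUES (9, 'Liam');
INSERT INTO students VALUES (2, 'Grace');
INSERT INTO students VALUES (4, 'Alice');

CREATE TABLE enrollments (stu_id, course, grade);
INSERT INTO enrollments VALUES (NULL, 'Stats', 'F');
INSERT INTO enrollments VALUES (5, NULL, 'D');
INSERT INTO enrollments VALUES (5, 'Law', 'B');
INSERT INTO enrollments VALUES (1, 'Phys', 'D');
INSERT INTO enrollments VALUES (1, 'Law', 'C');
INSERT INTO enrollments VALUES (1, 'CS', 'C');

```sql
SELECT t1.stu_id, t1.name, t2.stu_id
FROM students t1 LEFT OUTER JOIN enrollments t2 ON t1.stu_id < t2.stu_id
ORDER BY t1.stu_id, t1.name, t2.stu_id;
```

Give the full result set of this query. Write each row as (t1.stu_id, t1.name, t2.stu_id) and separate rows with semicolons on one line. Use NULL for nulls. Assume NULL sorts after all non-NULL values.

(1, Uma, 5); (1, Uma, 5); (2, Grace, 5); (2, Grace, 5); (2, Liam, 5); (2, Liam, 5); (3, Heidi, 5); (3, Heidi, 5); (3, Tom, 5); (3, Tom, 5); (4, Alice, 5); (4, Alice, 5); (6, Grace, NULL); (8, Carol, NULL); (9, Liam, NULL)

LEFT JOIN keeps every row from `students`; unmatched rows get NULL for `enrollments`'s columns.
Matching on t1.stu_id < t2.stu_id. A NULL in a compared column never satisfies the condition.
- t1 (stu_id=3) pairs with 2 row(s) of t2.
- t1 (stu_id=6) has no partner → padded with NULL.
- t1 (stu_id=3) pairs with 2 row(s) of t2.
- t1 (stu_id=8) has no partner → padded with NULL.
- t1 (stu_id=2) pairs with 2 row(s) of t2.
- t1 (stu_id=1) pairs with 2 row(s) of t2.
- t1 (stu_id=9) has no partner → padded with NULL.
- t1 (stu_id=2) pairs with 2 row(s) of t2.
- t1 (stu_id=4) pairs with 2 row(s) of t2.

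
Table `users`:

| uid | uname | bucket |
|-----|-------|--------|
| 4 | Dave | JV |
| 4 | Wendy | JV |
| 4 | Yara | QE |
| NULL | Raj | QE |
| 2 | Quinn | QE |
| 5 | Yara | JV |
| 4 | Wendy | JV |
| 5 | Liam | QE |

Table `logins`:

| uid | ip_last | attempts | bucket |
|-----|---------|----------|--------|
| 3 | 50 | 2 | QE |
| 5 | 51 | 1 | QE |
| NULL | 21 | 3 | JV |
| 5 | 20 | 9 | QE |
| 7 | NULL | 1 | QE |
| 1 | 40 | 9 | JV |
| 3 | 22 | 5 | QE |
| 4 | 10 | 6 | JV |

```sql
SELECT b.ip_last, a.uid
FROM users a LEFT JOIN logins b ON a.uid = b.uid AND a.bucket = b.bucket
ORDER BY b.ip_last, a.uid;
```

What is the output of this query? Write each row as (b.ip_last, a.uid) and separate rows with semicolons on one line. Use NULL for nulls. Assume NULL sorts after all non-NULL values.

(10, 4); (10, 4); (10, 4); (20, 5); (51, 5); (NULL, 2); (NULL, 4); (NULL, 5); (NULL, NULL)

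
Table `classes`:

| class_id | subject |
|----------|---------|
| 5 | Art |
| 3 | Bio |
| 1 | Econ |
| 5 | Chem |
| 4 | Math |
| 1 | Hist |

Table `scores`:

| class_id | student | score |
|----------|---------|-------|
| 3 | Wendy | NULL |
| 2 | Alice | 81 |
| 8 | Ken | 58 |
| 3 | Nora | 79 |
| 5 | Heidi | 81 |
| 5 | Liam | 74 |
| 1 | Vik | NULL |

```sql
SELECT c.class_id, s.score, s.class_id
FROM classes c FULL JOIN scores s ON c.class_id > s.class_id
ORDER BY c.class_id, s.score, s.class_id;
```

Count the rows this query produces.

19

FULL OUTER JOIN keeps every row from both sides; unmatched rows get NULL for the other side's columns.
Matching on c.class_id > s.class_id.
- c row (class_id=5): matches 4 s row(s) → 4 output row(s).
- c row (class_id=3): matches 2 s row(s) → 2 output row(s).
- c row (class_id=1): no match → kept, s columns NULL.
- c row (class_id=5): matches 4 s row(s) → 4 output row(s).
- c row (class_id=4): matches 4 s row(s) → 4 output row(s).
- c row (class_id=1): no match → kept, s columns NULL.
- 3 s row(s) had no c match → kept, c columns NULL.
Total: 14 matched + 5 padded = 19 rows.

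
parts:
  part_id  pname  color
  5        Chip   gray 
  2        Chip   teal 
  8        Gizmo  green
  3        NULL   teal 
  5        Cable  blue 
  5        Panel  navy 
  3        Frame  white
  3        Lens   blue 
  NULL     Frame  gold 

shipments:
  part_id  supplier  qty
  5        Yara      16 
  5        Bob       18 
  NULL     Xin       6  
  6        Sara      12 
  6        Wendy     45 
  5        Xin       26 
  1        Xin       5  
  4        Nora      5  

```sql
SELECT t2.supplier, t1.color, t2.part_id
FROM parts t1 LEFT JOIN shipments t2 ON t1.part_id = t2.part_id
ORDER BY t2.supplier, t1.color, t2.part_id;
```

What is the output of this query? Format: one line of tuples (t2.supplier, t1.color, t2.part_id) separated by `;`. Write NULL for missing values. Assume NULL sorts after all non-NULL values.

(Bob, blue, 5); (Bob, gray, 5); (Bob, navy, 5); (Xin, blue, 5); (Xin, gray, 5); (Xin, navy, 5); (Yara, blue, 5); (Yara, gray, 5); (Yara, navy, 5); (NULL, blue, NULL); (NULL, gold, NULL); (NULL, green, NULL); (NULL, teal, NULL); (NULL, teal, NULL); (NULL, white, NULL)

LEFT JOIN keeps every row from `parts`; unmatched rows get NULL for `shipments`'s columns.
Matching on t1.part_id = t2.part_id. A NULL in a compared column never satisfies the condition.
- t1[0] part_id=5 → 3 match(es) in t2 → 3 row(s).
- t1[1] part_id=2 → no match; kept with NULLs on the t2 side.
- t1[2] part_id=8 → no match; kept with NULLs on the t2 side.
- t1[3] part_id=3 → no match; kept with NULLs on the t2 side.
- t1[4] part_id=5 → 3 match(es) in t2 → 3 row(s).
- t1[5] part_id=5 → 3 match(es) in t2 → 3 row(s).
- t1[6] part_id=3 → no match; kept with NULLs on the t2 side.
- t1[7] part_id=3 → no match; kept with NULLs on the t2 side.
- t1[8] part_id=NULL → no match; kept with NULLs on the t2 side.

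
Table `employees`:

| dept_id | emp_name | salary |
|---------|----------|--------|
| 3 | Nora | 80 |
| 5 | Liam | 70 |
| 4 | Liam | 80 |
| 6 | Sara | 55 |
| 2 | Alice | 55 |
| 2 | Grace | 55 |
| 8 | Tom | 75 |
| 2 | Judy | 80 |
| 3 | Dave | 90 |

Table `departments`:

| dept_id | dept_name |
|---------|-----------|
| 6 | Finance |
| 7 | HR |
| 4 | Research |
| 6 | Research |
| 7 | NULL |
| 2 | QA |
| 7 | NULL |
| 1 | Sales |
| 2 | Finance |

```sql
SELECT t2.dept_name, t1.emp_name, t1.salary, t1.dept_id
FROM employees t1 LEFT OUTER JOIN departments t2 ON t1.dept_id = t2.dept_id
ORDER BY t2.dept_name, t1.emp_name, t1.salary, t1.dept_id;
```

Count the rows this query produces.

LEFT JOIN keeps every row from `employees`; unmatched rows get NULL for `departments`'s columns.
Matching on t1.dept_id = t2.dept_id.
Matched pairs: 9; unmatched t1 rows kept: 4.
Total: 9 matched + 4 padded = 13 rows.

13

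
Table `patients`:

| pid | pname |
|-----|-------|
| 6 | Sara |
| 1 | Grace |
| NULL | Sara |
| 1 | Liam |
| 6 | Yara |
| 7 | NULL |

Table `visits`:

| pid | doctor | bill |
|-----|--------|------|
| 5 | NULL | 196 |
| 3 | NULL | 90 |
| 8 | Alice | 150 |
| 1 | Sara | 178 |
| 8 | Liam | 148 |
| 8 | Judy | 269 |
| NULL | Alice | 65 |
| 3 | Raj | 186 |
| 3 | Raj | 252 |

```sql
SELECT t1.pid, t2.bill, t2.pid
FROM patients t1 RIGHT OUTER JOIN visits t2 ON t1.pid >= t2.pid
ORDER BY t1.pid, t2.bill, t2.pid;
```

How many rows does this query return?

21

RIGHT JOIN keeps every row from `visits`; unmatched rows get NULL for `patients`'s columns.
Matching on t1.pid >= t2.pid. A NULL in a compared column never satisfies the condition.
- t1 row (pid=6): matches 5 t2 row(s) → 5 output row(s).
- t1 row (pid=1): matches 1 t2 row(s) → 1 output row(s).
- t1 row (pid=NULL): no match.
- t1 row (pid=1): matches 1 t2 row(s) → 1 output row(s).
- t1 row (pid=6): matches 5 t2 row(s) → 5 output row(s).
- t1 row (pid=7): matches 5 t2 row(s) → 5 output row(s).
- 4 t2 row(s) had no t1 match → kept, t1 columns NULL.
Total: 17 matched + 4 padded = 21 rows.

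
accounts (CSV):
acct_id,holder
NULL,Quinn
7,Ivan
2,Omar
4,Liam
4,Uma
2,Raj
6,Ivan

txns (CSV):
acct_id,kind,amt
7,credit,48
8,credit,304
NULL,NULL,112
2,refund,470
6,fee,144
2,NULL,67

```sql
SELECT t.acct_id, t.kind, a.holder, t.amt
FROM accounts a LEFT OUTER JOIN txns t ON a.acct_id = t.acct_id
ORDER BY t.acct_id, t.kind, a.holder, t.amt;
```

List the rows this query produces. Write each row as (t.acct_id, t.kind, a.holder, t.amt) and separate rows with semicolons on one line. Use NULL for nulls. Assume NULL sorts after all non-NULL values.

(2, refund, Omar, 470); (2, refund, Raj, 470); (2, NULL, Omar, 67); (2, NULL, Raj, 67); (6, fee, Ivan, 144); (7, credit, Ivan, 48); (NULL, NULL, Liam, NULL); (NULL, NULL, Quinn, NULL); (NULL, NULL, Uma, NULL)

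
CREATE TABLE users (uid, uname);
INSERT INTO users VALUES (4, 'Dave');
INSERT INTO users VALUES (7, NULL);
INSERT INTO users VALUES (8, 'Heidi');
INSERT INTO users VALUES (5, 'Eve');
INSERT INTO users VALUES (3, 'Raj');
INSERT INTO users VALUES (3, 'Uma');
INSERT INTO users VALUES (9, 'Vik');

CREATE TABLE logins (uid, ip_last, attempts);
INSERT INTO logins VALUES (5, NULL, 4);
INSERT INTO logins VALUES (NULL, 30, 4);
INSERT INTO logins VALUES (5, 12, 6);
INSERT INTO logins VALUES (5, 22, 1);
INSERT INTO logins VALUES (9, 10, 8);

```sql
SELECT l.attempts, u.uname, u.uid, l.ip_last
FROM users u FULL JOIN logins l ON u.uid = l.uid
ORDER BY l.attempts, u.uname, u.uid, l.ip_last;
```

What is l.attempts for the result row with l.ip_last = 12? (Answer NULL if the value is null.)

FULL OUTER JOIN keeps every row from both sides; unmatched rows get NULL for the other side's columns.
Matching on u.uid = l.uid. A NULL in a compared column never satisfies the condition.
- u[0] uid=4 → no match; kept with NULLs on the l side.
- u[1] uid=7 → no match; kept with NULLs on the l side.
- u[2] uid=8 → no match; kept with NULLs on the l side.
- u[3] uid=5 → 3 match(es) in l → 3 row(s).
- u[4] uid=3 → no match; kept with NULLs on the l side.
- u[5] uid=3 → no match; kept with NULLs on the l side.
- u[6] uid=9 → 1 match(es) in l → 1 row(s).
- 1 row(s) from l found no u partner → padded with NULL.

6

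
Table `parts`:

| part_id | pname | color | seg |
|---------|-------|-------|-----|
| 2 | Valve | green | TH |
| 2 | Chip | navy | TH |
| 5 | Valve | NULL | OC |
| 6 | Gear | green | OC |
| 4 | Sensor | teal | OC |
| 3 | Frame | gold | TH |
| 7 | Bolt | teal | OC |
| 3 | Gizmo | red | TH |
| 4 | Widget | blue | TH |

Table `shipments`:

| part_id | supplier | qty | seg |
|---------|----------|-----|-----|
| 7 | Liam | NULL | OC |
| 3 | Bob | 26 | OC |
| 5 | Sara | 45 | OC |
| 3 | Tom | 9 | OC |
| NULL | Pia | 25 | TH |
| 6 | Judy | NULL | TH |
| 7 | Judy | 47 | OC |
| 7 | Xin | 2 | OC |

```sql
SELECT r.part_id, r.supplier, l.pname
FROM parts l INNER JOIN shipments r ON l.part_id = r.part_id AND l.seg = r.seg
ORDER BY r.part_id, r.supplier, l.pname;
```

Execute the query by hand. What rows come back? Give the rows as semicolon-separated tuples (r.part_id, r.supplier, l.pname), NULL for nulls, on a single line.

INNER JOIN keeps only pairs where the ON condition holds.
Matching on l.part_id = r.part_id AND l.seg = r.seg. A NULL in a compared column never satisfies the condition.
- l row (part_id=2, seg=TH): no match → dropped.
- l row (part_id=2, seg=TH): no match → dropped.
- l row (part_id=5, seg=OC): matches 1 r row(s) → 1 output row(s).
- l row (part_id=6, seg=OC): no match → dropped.
- l row (part_id=4, seg=OC): no match → dropped.
- l row (part_id=3, seg=TH): no match → dropped.
- l row (part_id=7, seg=OC): matches 3 r row(s) → 3 output row(s).
- l row (part_id=3, seg=TH): no match → dropped.
- l row (part_id=4, seg=TH): no match → dropped.
After projecting and ordering:
r.part_id | r.supplier | l.pname
5 | Sara | Valve
7 | Judy | Bolt
7 | Liam | Bolt
7 | Xin | Bolt

(5, Sara, Valve); (7, Judy, Bolt); (7, Liam, Bolt); (7, Xin, Bolt)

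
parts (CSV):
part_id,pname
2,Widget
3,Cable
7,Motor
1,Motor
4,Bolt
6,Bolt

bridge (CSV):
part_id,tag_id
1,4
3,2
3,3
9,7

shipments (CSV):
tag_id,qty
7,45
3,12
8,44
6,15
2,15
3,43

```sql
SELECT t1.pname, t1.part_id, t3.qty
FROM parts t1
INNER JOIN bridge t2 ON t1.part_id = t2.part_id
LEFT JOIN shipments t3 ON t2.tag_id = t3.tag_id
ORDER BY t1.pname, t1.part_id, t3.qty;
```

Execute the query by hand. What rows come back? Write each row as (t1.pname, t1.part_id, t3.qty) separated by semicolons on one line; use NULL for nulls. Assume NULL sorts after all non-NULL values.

(Cable, 3, 12); (Cable, 3, 15); (Cable, 3, 43); (Motor, 1, NULL)

Joins associate left-to-right: parts INNER JOIN bridge on part_id gives 3 intermediate row(s).
Then LEFT JOIN `shipments t3` on tag_id: each of those 3 rows is kept; rows whose t2.tag_id has no match in t3 get NULL for t3's columns.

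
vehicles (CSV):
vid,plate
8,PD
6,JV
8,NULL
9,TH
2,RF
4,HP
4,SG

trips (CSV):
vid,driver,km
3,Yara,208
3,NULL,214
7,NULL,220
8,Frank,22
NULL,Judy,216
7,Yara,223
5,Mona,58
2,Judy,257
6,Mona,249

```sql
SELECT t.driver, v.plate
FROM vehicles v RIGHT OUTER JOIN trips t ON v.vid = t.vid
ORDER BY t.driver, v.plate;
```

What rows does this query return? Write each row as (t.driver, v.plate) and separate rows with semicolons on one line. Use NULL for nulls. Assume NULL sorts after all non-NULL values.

RIGHT JOIN keeps every row from `trips`; unmatched rows get NULL for `vehicles`'s columns.
Matching on v.vid = t.vid. A NULL in a compared column never satisfies the condition.
- v row (vid=8): matches 1 t row(s) → 1 output row(s).
- v row (vid=6): matches 1 t row(s) → 1 output row(s).
- v row (vid=8): matches 1 t row(s) → 1 output row(s).
- v row (vid=9): no match.
- v row (vid=2): matches 1 t row(s) → 1 output row(s).
- v row (vid=4): no match.
- v row (vid=4): no match.
- plus 6 unmatched t row(s), each kept with NULL v columns.
After projecting and ordering:
t.driver | v.plate
Frank | PD
Frank | NULL
Judy | RF
Judy | NULL
Mona | JV
Mona | NULL
Yara | NULL
Yara | NULL
NULL | NULL
NULL | NULL

(Frank, PD); (Frank, NULL); (Judy, RF); (Judy, NULL); (Mona, JV); (Mona, NULL); (Yara, NULL); (Yara, NULL); (NULL, NULL); (NULL, NULL)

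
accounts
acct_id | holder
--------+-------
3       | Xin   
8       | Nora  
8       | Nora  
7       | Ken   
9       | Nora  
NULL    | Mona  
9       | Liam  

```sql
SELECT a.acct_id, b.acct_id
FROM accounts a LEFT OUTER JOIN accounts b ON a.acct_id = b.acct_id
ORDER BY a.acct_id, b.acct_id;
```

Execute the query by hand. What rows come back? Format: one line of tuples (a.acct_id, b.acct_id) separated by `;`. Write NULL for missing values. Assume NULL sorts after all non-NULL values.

(3, 3); (7, 7); (8, 8); (8, 8); (8, 8); (8, 8); (9, 9); (9, 9); (9, 9); (9, 9); (NULL, NULL)

LEFT JOIN keeps every row from `accounts a`; unmatched rows get NULL for `accounts b`'s columns.
Matching on a.acct_id = b.acct_id. A NULL in a compared column never satisfies the condition.
- a[0] acct_id=3 → 1 match(es) in b → 1 row(s).
- a[1] acct_id=8 → 2 match(es) in b → 2 row(s).
- a[2] acct_id=8 → 2 match(es) in b → 2 row(s).
- a[3] acct_id=7 → 1 match(es) in b → 1 row(s).
- a[4] acct_id=9 → 2 match(es) in b → 2 row(s).
- a[5] acct_id=NULL → no match; kept with NULLs on the b side.
- a[6] acct_id=9 → 2 match(es) in b → 2 row(s).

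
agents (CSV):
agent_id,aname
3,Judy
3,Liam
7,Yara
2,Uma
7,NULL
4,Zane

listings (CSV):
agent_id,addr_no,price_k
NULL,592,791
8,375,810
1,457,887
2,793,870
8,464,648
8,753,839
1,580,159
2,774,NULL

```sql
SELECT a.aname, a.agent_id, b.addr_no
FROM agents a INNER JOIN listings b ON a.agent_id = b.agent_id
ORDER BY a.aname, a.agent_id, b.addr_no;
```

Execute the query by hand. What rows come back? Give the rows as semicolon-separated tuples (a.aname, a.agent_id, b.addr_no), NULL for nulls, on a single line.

(Uma, 2, 774); (Uma, 2, 793)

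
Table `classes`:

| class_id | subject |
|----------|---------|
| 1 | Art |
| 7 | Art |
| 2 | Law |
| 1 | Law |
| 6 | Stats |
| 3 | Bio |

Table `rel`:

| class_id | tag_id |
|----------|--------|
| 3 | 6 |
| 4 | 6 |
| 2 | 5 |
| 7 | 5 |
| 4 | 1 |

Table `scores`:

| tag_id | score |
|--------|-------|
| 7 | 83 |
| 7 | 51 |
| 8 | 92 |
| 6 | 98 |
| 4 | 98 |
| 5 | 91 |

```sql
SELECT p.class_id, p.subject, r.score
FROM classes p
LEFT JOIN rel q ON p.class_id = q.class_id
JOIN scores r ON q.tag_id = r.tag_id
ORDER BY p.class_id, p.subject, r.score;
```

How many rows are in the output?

Step 1 — p LEFT JOIN q on class_id → 6 row(s).
Then INNER JOIN `scores r` on tag_id: keep only rows whose q.tag_id appears in r.
Result: 3 row(s).

3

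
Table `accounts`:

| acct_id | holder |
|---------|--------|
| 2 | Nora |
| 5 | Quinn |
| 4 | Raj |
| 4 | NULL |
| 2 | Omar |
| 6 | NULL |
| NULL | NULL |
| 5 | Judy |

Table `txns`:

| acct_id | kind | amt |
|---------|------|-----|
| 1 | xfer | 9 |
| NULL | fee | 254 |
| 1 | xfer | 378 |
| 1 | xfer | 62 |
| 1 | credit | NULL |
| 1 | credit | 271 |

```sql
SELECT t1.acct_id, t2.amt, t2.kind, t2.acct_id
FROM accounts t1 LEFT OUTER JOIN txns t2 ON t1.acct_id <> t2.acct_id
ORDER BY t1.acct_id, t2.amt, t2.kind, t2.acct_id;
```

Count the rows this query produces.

LEFT JOIN keeps every row from `accounts`; unmatched rows get NULL for `txns`'s columns.
Matching on t1.acct_id <> t2.acct_id. A NULL in a compared column never satisfies the condition.
- t1 row (acct_id=2): matches 5 t2 row(s) → 5 output row(s).
- t1 row (acct_id=5): matches 5 t2 row(s) → 5 output row(s).
- t1 row (acct_id=4): matches 5 t2 row(s) → 5 output row(s).
- t1 row (acct_id=4): matches 5 t2 row(s) → 5 output row(s).
- t1 row (acct_id=2): matches 5 t2 row(s) → 5 output row(s).
- t1 row (acct_id=6): matches 5 t2 row(s) → 5 output row(s).
- t1 row (acct_id=NULL): no match → kept, t2 columns NULL.
- t1 row (acct_id=5): matches 5 t2 row(s) → 5 output row(s).
Total: 35 matched + 1 padded = 36 rows.

36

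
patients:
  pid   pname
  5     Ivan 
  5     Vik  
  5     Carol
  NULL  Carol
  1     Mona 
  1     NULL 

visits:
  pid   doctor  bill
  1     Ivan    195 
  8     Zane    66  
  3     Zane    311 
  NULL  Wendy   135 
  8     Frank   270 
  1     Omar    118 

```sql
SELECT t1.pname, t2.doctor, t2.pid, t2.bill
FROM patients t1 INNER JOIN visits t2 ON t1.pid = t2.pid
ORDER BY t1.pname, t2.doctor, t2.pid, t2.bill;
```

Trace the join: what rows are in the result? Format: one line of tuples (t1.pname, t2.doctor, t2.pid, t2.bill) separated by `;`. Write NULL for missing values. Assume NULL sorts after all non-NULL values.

(Mona, Ivan, 1, 195); (Mona, Omar, 1, 118); (NULL, Ivan, 1, 195); (NULL, Omar, 1, 118)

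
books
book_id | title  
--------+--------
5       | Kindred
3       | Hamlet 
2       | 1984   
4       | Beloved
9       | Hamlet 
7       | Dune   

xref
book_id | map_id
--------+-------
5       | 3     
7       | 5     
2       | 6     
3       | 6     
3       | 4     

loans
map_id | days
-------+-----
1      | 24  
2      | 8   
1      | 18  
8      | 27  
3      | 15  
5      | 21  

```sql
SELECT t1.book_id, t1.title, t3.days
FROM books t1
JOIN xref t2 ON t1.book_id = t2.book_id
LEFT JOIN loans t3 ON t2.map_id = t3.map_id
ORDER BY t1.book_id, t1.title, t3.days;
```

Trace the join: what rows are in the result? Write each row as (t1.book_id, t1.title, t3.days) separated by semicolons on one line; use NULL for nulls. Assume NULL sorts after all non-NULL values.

(2, 1984, NULL); (3, Hamlet, NULL); (3, Hamlet, NULL); (5, Kindred, 15); (7, Dune, 21)

Joins associate left-to-right: books INNER JOIN xref on book_id gives 5 intermediate row(s).
Then LEFT JOIN `loans t3` on map_id: each of those 5 rows is kept; rows whose t2.map_id has no match in t3 get NULL for t3's columns.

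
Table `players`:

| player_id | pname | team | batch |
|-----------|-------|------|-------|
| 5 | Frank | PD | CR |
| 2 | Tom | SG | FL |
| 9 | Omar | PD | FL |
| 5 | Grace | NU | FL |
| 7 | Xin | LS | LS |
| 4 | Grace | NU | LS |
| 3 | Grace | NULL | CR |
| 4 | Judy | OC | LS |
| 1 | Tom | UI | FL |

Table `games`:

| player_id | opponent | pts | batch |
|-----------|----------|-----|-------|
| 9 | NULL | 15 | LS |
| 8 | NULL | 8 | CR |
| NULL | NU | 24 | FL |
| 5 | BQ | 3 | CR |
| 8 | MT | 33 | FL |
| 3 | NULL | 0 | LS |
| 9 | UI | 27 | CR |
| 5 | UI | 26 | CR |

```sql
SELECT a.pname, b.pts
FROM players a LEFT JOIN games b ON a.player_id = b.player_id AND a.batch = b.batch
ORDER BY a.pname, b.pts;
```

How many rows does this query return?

10

LEFT JOIN keeps every row from `players`; unmatched rows get NULL for `games`'s columns.
Matching on a.player_id = b.player_id AND a.batch = b.batch. A NULL in a compared column never satisfies the condition.
- a[0] player_id=5, batch=CR → 2 match(es) in b → 2 row(s).
- a[1] player_id=2, batch=FL → no match; kept with NULLs on the b side.
- a[2] player_id=9, batch=FL → no match; kept with NULLs on the b side.
- a[3] player_id=5, batch=FL → no match; kept with NULLs on the b side.
- a[4] player_id=7, batch=LS → no match; kept with NULLs on the b side.
- a[5] player_id=4, batch=LS → no match; kept with NULLs on the b side.
- a[6] player_id=3, batch=CR → no match; kept with NULLs on the b side.
- a[7] player_id=4, batch=LS → no match; kept with NULLs on the b side.
- a[8] player_id=1, batch=FL → no match; kept with NULLs on the b side.
Total: 2 matched + 8 padded = 10 rows.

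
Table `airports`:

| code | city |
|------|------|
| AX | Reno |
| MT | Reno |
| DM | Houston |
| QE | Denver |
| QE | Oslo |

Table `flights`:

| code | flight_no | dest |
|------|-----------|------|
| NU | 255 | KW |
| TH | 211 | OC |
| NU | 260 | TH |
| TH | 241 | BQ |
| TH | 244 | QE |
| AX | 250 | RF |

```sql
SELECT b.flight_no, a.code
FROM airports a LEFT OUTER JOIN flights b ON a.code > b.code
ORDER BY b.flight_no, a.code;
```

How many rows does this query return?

LEFT JOIN keeps every row from `airports`; unmatched rows get NULL for `flights`'s columns.
Matching on a.code > b.code.
- a (code=AX) has no partner → padded with NULL.
- a (code=MT) pairs with 1 row(s) of b.
- a (code=DM) pairs with 1 row(s) of b.
- a (code=QE) pairs with 3 row(s) of b.
- a (code=QE) pairs with 3 row(s) of b.
Total: 8 matched + 1 padded = 9 rows.

9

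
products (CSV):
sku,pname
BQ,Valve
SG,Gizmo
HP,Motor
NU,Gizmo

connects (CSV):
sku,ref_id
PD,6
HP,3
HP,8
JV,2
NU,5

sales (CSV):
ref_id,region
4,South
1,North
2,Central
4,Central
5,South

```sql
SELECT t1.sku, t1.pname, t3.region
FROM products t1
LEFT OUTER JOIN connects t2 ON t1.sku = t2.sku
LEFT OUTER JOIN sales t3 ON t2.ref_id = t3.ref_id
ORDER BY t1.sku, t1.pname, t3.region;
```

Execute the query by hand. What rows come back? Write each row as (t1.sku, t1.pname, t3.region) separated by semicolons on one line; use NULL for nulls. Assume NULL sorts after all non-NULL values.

Evaluate left to right. First `products t1 LEFT JOIN connects t2` on sku: 5 row(s).
Then LEFT JOIN `sales t3` on ref_id: each of those 5 rows is kept; rows whose t2.ref_id has no match in t3 get NULL for t3's columns.

(BQ, Valve, NULL); (HP, Motor, NULL); (HP, Motor, NULL); (NU, Gizmo, South); (SG, Gizmo, NULL)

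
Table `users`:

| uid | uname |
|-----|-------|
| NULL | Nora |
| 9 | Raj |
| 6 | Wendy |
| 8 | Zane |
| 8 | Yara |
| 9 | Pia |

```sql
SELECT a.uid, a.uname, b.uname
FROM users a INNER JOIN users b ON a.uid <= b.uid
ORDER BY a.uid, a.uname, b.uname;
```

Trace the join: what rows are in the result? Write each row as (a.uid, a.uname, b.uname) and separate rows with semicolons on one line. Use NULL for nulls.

INNER JOIN keeps only pairs where the ON condition holds.
Matching on a.uid <= b.uid. A NULL in a compared column never satisfies the condition.
- uid=NULL: no matching b row, dropped.
- uid=9: 2 matching b row(s), so 2 row(s) emitted.
- uid=6: 5 matching b row(s), so 5 row(s) emitted.
- uid=8: 4 matching b row(s), so 4 row(s) emitted.
- uid=8: 4 matching b row(s), so 4 row(s) emitted.
- uid=9: 2 matching b row(s), so 2 row(s) emitted.

(6, Wendy, Pia); (6, Wendy, Raj); (6, Wendy, Wendy); (6, Wendy, Yara); (6, Wendy, Zane); (8, Yara, Pia); (8, Yara, Raj); (8, Yara, Yara); (8, Yara, Zane); (8, Zane, Pia); (8, Zane, Raj); (8, Zane, Yara); (8, Zane, Zane); (9, Pia, Pia); (9, Pia, Raj); (9, Raj, Pia); (9, Raj, Raj)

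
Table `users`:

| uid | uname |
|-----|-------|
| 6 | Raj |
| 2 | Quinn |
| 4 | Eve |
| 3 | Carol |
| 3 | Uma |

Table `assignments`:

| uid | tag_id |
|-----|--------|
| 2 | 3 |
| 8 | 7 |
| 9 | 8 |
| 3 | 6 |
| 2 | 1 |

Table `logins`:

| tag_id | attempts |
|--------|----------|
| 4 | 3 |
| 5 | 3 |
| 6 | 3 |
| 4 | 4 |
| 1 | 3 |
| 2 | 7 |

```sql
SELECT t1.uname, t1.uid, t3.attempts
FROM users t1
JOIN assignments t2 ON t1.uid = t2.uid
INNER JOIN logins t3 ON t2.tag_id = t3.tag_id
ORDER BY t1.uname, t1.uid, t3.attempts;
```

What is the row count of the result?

3

Step 1 — t1 INNER JOIN t2 on uid → 4 row(s).
Then INNER JOIN `logins t3` on tag_id: keep only rows whose t2.tag_id appears in t3.
Result: 3 row(s).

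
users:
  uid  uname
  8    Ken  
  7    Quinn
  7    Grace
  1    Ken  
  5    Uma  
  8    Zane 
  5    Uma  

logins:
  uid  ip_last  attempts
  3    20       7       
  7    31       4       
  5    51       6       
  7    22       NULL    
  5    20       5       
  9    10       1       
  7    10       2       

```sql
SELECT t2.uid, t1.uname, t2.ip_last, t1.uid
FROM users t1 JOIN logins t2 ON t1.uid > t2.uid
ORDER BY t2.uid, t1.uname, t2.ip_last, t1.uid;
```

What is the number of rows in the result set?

20

INNER JOIN keeps only pairs where the ON condition holds.
Matching on t1.uid > t2.uid.
Matched pairs: 20.
Total: 20 rows.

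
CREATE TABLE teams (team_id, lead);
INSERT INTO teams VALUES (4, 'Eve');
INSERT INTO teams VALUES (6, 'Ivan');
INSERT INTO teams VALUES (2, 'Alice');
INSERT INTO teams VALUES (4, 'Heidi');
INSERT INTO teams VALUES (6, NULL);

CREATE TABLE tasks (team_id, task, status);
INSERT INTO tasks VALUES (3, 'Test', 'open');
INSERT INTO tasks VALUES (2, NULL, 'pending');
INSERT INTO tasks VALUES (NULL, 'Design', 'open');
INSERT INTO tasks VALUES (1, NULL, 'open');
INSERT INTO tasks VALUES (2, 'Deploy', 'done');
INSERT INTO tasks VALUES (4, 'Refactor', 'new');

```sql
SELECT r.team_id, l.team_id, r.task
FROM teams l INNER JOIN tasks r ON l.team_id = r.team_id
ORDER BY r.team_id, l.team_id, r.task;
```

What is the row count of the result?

4

INNER JOIN keeps only pairs where the ON condition holds.
Matching on l.team_id = r.team_id. A NULL in a compared column never satisfies the condition.
- l (team_id=4) pairs with 1 row(s) of r.
- l (team_id=6) has no partner → excluded.
- l (team_id=2) pairs with 2 row(s) of r.
- l (team_id=4) pairs with 1 row(s) of r.
- l (team_id=6) has no partner → excluded.
Total: 4 rows.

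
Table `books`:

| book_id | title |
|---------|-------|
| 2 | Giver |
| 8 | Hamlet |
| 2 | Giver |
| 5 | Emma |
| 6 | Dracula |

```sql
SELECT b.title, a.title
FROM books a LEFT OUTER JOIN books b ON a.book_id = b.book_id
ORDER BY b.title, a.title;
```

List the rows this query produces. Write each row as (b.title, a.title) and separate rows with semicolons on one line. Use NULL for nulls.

(Dracula, Dracula); (Emma, Emma); (Giver, Giver); (Giver, Giver); (Giver, Giver); (Giver, Giver); (Hamlet, Hamlet)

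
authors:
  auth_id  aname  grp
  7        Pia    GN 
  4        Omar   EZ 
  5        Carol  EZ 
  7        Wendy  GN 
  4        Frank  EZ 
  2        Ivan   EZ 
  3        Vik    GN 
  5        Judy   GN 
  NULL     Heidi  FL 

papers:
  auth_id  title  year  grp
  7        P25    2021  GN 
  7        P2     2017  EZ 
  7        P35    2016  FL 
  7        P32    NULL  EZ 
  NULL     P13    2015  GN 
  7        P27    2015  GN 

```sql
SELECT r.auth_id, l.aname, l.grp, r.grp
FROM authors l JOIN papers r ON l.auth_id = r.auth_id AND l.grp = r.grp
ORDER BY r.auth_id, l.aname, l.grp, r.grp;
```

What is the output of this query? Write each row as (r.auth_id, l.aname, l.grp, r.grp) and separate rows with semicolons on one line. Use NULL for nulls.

INNER JOIN keeps only pairs where the ON condition holds.
Matching on l.auth_id = r.auth_id AND l.grp = r.grp. A NULL in a compared column never satisfies the condition.
- l row (auth_id=7, grp=GN): matches 2 r row(s) → 2 output row(s).
- l row (auth_id=4, grp=EZ): no match → dropped.
- l row (auth_id=5, grp=EZ): no match → dropped.
- l row (auth_id=7, grp=GN): matches 2 r row(s) → 2 output row(s).
- l row (auth_id=4, grp=EZ): no match → dropped.
- l row (auth_id=2, grp=EZ): no match → dropped.
- l row (auth_id=3, grp=GN): no match → dropped.
- l row (auth_id=5, grp=GN): no match → dropped.
- l row (auth_id=NULL, grp=FL): no match → dropped.
After projecting and ordering:
r.auth_id | l.aname | l.grp | r.grp
7 | Pia | GN | GN
7 | Pia | GN | GN
7 | Wendy | GN | GN
7 | Wendy | GN | GN

(7, Pia, GN, GN); (7, Pia, GN, GN); (7, Wendy, GN, GN); (7, Wendy, GN, GN)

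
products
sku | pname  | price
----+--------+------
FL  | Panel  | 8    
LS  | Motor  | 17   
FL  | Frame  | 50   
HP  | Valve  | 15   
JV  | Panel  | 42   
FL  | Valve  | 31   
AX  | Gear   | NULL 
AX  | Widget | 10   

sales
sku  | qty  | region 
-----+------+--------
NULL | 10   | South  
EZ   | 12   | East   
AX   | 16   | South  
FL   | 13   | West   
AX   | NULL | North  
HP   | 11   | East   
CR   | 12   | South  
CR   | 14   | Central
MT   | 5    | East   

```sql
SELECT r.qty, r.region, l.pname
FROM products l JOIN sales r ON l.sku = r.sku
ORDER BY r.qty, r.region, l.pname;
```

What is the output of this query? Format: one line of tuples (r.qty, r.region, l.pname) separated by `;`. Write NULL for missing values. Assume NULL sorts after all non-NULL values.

(11, East, Valve); (13, West, Frame); (13, West, Panel); (13, West, Valve); (16, South, Gear); (16, South, Widget); (NULL, North, Gear); (NULL, North, Widget)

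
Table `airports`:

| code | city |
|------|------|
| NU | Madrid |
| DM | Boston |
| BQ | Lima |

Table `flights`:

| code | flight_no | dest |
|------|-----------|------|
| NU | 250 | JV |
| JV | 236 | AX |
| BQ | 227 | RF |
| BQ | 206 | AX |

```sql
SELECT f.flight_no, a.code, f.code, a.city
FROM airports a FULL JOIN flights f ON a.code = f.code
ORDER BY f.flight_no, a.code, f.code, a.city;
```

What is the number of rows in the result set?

FULL OUTER JOIN keeps every row from both sides; unmatched rows get NULL for the other side's columns.
Matching on a.code = f.code.
Matched pairs: 3; unmatched a rows kept: 1; unmatched f rows kept: 1.
Total: 3 matched + 2 padded = 5 rows.

5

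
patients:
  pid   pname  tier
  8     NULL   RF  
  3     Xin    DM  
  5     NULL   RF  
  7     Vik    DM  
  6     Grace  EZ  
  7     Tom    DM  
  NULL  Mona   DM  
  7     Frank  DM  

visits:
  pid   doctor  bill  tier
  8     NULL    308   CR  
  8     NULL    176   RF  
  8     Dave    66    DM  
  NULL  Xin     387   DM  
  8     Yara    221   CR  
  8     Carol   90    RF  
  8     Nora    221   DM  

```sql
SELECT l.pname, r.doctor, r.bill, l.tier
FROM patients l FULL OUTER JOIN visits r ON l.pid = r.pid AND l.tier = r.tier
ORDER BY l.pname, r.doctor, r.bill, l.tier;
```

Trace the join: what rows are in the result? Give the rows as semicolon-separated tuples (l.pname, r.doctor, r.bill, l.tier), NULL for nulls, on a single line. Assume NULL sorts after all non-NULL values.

(Frank, NULL, NULL, DM); (Grace, NULL, NULL, EZ); (Mona, NULL, NULL, DM); (Tom, NULL, NULL, DM); (Vik, NULL, NULL, DM); (Xin, NULL, NULL, DM); (NULL, Carol, 90, RF); (NULL, Dave, 66, NULL); (NULL, Nora, 221, NULL); (NULL, Xin, 387, NULL); (NULL, Yara, 221, NULL); (NULL, NULL, 176, RF); (NULL, NULL, 308, NULL); (NULL, NULL, NULL, RF)

FULL OUTER JOIN keeps every row from both sides; unmatched rows get NULL for the other side's columns.
Matching on l.pid = r.pid AND l.tier = r.tier. A NULL in a compared column never satisfies the condition.
- pid=8, tier=RF: 2 matching r row(s), so 2 row(s) emitted.
- pid=3, tier=DM: no r row matches, row kept with r columns NULL.
- pid=5, tier=RF: no r row matches, row kept with r columns NULL.
- pid=7, tier=DM: no r row matches, row kept with r columns NULL.
- pid=6, tier=EZ: no r row matches, row kept with r columns NULL.
- pid=7, tier=DM: no r row matches, row kept with r columns NULL.
- pid=NULL, tier=DM: no r row matches, row kept with r columns NULL.
- pid=7, tier=DM: no r row matches, row kept with r columns NULL.
- 5 r row(s) had no l match → kept, l columns NULL.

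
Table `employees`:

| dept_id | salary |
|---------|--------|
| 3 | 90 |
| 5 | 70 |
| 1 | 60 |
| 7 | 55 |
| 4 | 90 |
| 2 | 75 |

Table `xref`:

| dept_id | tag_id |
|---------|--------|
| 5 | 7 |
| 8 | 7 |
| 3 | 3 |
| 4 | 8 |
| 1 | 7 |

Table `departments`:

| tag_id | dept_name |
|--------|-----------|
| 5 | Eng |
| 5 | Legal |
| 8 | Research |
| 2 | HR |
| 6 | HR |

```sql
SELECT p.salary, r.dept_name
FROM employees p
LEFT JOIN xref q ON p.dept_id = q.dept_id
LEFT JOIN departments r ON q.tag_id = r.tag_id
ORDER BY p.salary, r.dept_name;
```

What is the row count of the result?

6

Evaluate left to right. First `employees p LEFT JOIN xref q` on dept_id: 6 row(s).
Then LEFT JOIN `departments r` on tag_id: each of those 6 rows is kept; rows whose q.tag_id has no match in r get NULL for r's columns.
Result: 6 row(s).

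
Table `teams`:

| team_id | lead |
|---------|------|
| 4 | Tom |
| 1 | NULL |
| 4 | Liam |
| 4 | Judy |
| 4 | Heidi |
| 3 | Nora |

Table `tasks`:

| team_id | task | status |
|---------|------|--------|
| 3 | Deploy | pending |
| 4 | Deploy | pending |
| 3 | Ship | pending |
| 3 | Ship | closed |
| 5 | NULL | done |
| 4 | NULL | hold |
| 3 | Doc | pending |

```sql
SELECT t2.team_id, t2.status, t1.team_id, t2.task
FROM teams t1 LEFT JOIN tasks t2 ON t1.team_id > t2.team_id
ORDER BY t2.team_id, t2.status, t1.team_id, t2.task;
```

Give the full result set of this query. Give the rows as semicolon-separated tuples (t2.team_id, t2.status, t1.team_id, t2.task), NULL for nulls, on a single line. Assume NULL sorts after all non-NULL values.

LEFT JOIN keeps every row from `teams`; unmatched rows get NULL for `tasks`'s columns.
Matching on t1.team_id > t2.team_id.
Matched pairs: 16; unmatched t1 rows kept: 2.

(3, closed, 4, Ship); (3, closed, 4, Ship); (3, closed, 4, Ship); (3, closed, 4, Ship); (3, pending, 4, Deploy); (3, pending, 4, Deploy); (3, pending, 4, Deploy); (3, pending, 4, Deploy); (3, pending, 4, Doc); (3, pending, 4, Doc); (3, pending, 4, Doc); (3, pending, 4, Doc); (3, pending, 4, Ship); (3, pending, 4, Ship); (3, pending, 4, Ship); (3, pending, 4, Ship); (NULL, NULL, 1, NULL); (NULL, NULL, 3, NULL)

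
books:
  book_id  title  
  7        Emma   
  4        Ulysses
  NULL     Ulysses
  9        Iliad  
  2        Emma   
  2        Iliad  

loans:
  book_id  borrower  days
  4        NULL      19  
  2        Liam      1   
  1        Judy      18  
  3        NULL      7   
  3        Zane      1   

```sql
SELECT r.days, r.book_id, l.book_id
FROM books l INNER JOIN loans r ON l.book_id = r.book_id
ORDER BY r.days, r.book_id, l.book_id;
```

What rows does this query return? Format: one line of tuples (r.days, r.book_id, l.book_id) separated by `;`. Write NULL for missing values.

(1, 2, 2); (1, 2, 2); (19, 4, 4)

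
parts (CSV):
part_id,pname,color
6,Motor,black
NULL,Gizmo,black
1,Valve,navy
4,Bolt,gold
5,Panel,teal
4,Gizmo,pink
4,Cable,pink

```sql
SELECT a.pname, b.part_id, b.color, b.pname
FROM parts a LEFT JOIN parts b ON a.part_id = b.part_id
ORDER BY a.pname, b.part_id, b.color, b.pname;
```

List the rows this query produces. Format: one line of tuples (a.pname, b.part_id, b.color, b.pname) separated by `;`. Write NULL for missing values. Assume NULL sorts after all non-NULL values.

(Bolt, 4, gold, Bolt); (Bolt, 4, pink, Cable); (Bolt, 4, pink, Gizmo); (Cable, 4, gold, Bolt); (Cable, 4, pink, Cable); (Cable, 4, pink, Gizmo); (Gizmo, 4, gold, Bolt); (Gizmo, 4, pink, Cable); (Gizmo, 4, pink, Gizmo); (Gizmo, NULL, NULL, NULL); (Motor, 6, black, Motor); (Panel, 5, teal, Panel); (Valve, 1, navy, Valve)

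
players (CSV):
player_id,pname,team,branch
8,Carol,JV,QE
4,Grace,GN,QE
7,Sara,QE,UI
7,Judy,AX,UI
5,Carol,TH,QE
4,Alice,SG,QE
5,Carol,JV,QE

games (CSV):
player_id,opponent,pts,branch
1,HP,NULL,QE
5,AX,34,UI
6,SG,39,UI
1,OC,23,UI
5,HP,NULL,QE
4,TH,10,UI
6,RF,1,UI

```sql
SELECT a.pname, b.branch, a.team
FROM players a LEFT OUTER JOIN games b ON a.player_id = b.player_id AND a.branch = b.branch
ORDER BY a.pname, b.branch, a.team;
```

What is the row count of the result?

LEFT JOIN keeps every row from `players`; unmatched rows get NULL for `games`'s columns.
Matching on a.player_id = b.player_id AND a.branch = b.branch.
Matched pairs: 2; unmatched a rows kept: 5.
Total: 2 matched + 5 padded = 7 rows.

7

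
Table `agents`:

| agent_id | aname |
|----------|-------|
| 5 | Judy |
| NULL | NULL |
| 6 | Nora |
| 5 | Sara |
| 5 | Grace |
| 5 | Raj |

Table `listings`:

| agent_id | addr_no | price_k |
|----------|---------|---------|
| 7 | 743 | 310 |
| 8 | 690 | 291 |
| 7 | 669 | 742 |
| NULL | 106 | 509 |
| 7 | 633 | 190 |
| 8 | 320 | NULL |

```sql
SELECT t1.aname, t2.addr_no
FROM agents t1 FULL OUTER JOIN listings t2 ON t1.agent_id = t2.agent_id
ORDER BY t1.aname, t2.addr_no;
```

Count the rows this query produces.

12

FULL OUTER JOIN keeps every row from both sides; unmatched rows get NULL for the other side's columns.
Matching on t1.agent_id = t2.agent_id. A NULL in a compared column never satisfies the condition.
Matched pairs: 0; unmatched t1 rows kept: 6; unmatched t2 rows kept: 6.
Total: 0 matched + 12 padded = 12 rows.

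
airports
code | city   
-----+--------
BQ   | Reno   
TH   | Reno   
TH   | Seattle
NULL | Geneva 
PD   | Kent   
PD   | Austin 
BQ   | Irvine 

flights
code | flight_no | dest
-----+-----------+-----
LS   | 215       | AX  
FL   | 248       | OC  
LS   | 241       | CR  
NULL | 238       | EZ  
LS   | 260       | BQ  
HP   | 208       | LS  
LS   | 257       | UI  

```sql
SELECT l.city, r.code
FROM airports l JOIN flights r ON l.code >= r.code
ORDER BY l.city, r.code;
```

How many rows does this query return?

INNER JOIN keeps only pairs where the ON condition holds.
Matching on l.code >= r.code. A NULL in a compared column never satisfies the condition.
- code=BQ: no matching r row, dropped.
- code=TH: 6 matching r row(s), so 6 row(s) emitted.
- code=TH: 6 matching r row(s), so 6 row(s) emitted.
- code=NULL: no matching r row, dropped.
- code=PD: 6 matching r row(s), so 6 row(s) emitted.
- code=PD: 6 matching r row(s), so 6 row(s) emitted.
- code=BQ: no matching r row, dropped.
Total: 24 rows.

24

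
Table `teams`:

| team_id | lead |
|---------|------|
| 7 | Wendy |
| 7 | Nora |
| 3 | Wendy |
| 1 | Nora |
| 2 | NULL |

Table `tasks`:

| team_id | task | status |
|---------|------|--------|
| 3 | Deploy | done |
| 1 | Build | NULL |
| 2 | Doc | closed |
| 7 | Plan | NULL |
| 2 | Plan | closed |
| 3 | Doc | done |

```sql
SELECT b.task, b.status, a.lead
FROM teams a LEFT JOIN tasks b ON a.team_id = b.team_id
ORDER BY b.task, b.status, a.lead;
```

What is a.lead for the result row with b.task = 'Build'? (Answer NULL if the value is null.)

LEFT JOIN keeps every row from `teams`; unmatched rows get NULL for `tasks`'s columns.
Matching on a.team_id = b.team_id.
- a (team_id=7) pairs with 1 row(s) of b.
- a (team_id=7) pairs with 1 row(s) of b.
- a (team_id=3) pairs with 2 row(s) of b.
- a (team_id=1) pairs with 1 row(s) of b.
- a (team_id=2) pairs with 2 row(s) of b.

Nora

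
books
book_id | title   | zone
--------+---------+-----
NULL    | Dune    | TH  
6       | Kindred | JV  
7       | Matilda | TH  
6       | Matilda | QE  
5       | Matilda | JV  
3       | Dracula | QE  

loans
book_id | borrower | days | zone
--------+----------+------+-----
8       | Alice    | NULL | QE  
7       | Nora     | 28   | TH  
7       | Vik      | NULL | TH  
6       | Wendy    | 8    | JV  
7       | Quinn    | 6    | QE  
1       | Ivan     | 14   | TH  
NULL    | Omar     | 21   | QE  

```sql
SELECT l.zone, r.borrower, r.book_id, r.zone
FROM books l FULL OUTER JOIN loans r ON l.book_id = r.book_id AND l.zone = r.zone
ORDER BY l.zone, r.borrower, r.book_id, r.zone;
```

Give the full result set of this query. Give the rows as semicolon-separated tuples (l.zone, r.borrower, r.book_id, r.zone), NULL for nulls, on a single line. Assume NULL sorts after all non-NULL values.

FULL OUTER JOIN keeps every row from both sides; unmatched rows get NULL for the other side's columns.
Matching on l.book_id = r.book_id AND l.zone = r.zone. A NULL in a compared column never satisfies the condition.
- l[0] book_id=NULL, zone=TH → no match; kept with NULLs on the r side.
- l[1] book_id=6, zone=JV → 1 match(es) in r → 1 row(s).
- l[2] book_id=7, zone=TH → 2 match(es) in r → 2 row(s).
- l[3] book_id=6, zone=QE → no match; kept with NULLs on the r side.
- l[4] book_id=5, zone=JV → no match; kept with NULLs on the r side.
- l[5] book_id=3, zone=QE → no match; kept with NULLs on the r side.
- 4 r row(s) had no l match → kept, l columns NULL.

(JV, Wendy, 6, JV); (JV, NULL, NULL, NULL); (QE, NULL, NULL, NULL); (QE, NULL, NULL, NULL); (TH, Nora, 7, TH); (TH, Vik, 7, TH); (TH, NULL, NULL, NULL); (NULL, Alice, 8, QE); (NULL, Ivan, 1, TH); (NULL, Omar, NULL, QE); (NULL, Quinn, 7, QE)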